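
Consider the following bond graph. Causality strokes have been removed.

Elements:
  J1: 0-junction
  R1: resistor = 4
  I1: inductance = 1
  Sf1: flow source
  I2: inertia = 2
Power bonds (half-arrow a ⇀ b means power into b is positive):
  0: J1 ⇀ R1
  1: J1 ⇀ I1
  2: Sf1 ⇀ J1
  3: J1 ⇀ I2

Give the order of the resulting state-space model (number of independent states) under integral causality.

b2 |Sf1  (Sf1 fixes flow; stroke at Sf1)
b1 |I1  (I1: I, integral causality)
b3 |I2  (prefer integral on I2)
b0 |J1  (J1 needs exactly one e-in)

2  (I1, I2 all integral)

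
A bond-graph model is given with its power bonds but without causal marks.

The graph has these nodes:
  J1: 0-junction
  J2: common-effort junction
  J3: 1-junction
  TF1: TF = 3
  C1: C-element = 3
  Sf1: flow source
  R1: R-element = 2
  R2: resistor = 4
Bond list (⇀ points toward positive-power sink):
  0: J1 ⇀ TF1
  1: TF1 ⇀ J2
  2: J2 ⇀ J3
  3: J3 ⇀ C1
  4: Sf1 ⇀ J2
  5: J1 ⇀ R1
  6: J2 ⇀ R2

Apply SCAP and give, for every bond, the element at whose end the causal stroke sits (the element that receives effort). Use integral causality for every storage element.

β4 →Sf1  (source Sf1 imposes f)
β3 →J3  (C1: C, integral causality)
β2 →J2  (only one flow-in slot at J3)
β1 →TF1  (common-e at J2 fixed by 2)
β6 →R2  (common-e at J2 fixed by 2)
β0 →J1  (TF TF1: opposite of bond 1)
β5 →R1  (J1: bond 0 brought effort, rest push out)

b0 |J1
b1 |TF1
b2 |J2
b3 |J3
b4 |Sf1
b5 |R1
b6 |R2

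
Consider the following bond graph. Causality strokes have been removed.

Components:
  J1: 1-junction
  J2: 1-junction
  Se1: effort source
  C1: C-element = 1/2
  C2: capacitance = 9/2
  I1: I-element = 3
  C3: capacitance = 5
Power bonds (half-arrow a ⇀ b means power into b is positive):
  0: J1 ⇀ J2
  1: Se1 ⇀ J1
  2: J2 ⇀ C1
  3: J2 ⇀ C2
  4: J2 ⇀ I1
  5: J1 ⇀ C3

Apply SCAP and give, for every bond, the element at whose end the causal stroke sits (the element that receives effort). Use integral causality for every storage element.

bond 1 →J1  (Se1: effort source, stroke at far end)
bond 2 →J2  (C1 integral (e out))
bond 3 →J2  (C2: C, integral causality)
bond 4 →I1  (I1: I, integral causality)
bond 0 →J2  (J2 flow already set via bond 4)
bond 5 →J1  (1-jn J1 has f-setter on 0)

#0 →J2
#1 →J1
#2 →J2
#3 →J2
#4 →I1
#5 →J1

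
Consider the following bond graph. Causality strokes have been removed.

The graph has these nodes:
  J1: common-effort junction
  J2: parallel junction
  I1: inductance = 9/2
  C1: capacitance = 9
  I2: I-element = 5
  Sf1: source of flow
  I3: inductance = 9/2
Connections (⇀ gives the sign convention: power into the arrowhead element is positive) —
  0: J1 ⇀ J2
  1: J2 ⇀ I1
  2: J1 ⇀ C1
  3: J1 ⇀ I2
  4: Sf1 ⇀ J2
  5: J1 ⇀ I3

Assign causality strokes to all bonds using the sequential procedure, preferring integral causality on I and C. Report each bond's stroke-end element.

bond 0 stroke→J2
bond 1 stroke→I1
bond 2 stroke→J1
bond 3 stroke→I2
bond 4 stroke→Sf1
bond 5 stroke→I3

β4 stroke→Sf1  (Sf1 fixes flow; stroke at Sf1)
β1 stroke→I1  (prefer integral on I1)
β0 stroke→J2  (closing 0-jn rule on J2)
β2 stroke→J1  (prefer integral on C1)
β3 stroke→I2  (J1 effort already set via bond 2)
β5 stroke→I3  (common-e at J1 fixed by 2)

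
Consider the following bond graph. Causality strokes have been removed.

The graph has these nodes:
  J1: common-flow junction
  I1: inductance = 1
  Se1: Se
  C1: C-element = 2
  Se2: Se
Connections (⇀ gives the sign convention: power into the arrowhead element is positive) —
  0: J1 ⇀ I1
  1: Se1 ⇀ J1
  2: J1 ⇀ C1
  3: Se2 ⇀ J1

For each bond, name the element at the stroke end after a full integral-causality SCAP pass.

β0 stroke→I1
β1 stroke→J1
β2 stroke→J1
β3 stroke→J1

bond 1 stroke→J1  (Se1 (Se) sets effort on bond)
bond 3 stroke→J1  (Se2 (Se) sets effort on bond)
bond 0 stroke→I1  (I1 outputs flow p/I1)
bond 2 stroke→J1  (J1: bond 0 brought flow, rest push out)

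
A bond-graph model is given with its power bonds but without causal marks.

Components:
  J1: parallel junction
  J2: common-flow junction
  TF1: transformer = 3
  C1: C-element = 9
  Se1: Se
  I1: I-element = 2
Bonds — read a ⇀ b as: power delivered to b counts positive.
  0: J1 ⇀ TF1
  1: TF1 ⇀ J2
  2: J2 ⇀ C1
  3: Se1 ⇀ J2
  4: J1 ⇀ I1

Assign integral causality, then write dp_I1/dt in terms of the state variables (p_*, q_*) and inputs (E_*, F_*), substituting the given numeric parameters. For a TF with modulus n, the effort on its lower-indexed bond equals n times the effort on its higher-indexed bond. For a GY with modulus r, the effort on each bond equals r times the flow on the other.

dp_I1/dt = -3*E_Se1 + q_C1/3

β3 stroke at J2  (Se1 (Se) sets effort on bond)
β2 stroke at J2  (C1 outputs effort q/C1)
β1 stroke at TF1  (J2: last free bond brings flow in)
β0 stroke at J1  (TF1: transformer flips bond 1)
β4 stroke at I1  (J1: bond 0 brought effort, rest push out)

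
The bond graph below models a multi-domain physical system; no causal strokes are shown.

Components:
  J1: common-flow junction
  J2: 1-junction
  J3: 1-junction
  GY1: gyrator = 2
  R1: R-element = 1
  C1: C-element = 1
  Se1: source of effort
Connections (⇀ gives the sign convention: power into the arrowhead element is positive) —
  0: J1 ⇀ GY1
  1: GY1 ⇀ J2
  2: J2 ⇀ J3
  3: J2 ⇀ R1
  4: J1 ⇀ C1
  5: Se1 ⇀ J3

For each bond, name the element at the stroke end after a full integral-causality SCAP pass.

#5 |J3  (Se1 (Se) sets effort on bond)
#2 |J2  (only one flow-in slot at J3)
#4 |J1  (C1 integral (e out))
#0 |GY1  (only one flow-in slot at J1)
#1 |GY1  (GY1: gyrator matches bond 0)
#3 |J2  (common-f at J2 fixed by 1)

bond 0 |GY1
bond 1 |GY1
bond 2 |J2
bond 3 |J2
bond 4 |J1
bond 5 |J3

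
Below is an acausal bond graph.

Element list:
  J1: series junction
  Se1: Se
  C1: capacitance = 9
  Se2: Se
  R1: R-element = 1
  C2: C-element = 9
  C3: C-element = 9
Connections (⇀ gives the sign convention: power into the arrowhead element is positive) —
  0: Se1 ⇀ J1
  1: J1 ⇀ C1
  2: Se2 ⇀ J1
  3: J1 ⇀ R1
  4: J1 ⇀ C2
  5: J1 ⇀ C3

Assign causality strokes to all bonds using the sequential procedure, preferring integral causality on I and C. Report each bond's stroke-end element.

β0 stroke→J1
β1 stroke→J1
β2 stroke→J1
β3 stroke→R1
β4 stroke→J1
β5 stroke→J1

β0 →J1  (source Se1 imposes e)
β2 →J1  (Se2 fixes effort; stroke away)
β1 →J1  (prefer integral on C1)
β4 →J1  (C2 outputs effort q/C2)
β5 →J1  (C3: C, integral causality)
β3 →R1  (only one flow-in slot at J1)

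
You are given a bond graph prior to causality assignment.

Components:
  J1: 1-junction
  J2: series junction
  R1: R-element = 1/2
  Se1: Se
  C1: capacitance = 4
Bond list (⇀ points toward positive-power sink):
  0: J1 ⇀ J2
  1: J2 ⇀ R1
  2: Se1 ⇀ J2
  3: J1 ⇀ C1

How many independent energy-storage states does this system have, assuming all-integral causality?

1  (C1 all integral)

b2 →J2  (Se1 (Se) sets effort on bond)
b3 →J1  (prefer integral on C1)
b0 →J2  (J1: last free bond brings flow in)
b1 →R1  (J2 needs exactly one f-in)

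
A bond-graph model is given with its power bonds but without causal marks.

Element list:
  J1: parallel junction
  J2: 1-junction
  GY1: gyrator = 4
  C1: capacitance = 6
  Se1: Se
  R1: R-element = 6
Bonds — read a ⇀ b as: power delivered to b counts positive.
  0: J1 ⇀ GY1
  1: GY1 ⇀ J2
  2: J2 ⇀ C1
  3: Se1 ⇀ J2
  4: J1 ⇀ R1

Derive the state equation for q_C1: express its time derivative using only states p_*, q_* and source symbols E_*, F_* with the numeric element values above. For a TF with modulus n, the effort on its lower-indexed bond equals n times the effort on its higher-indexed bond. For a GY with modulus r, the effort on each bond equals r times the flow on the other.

β3 →J2  (Se1 fixes effort; stroke away)
β2 →J2  (prefer integral on C1)
β1 →GY1  (only one flow-in slot at J2)
β0 →GY1  (GY1 both-in/both-out from 1)
β4 →J1  (J1: last free bond brings effort in)

dq_C1/dt = 3*E_Se1/8 - q_C1/16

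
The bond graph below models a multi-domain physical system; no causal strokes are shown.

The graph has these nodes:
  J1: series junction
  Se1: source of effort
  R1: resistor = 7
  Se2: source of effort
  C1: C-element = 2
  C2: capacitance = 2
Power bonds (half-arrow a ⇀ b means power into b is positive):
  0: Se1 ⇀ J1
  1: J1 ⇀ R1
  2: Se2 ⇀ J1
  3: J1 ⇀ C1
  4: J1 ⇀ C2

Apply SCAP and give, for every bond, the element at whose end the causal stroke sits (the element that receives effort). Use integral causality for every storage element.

b0 →J1  (source Se1 imposes e)
b2 →J1  (source Se2 imposes e)
b3 →J1  (C1 outputs effort q/C1)
b4 →J1  (C2 integral (e out))
b1 →R1  (J1: last free bond brings flow in)

β0 stroke→J1
β1 stroke→R1
β2 stroke→J1
β3 stroke→J1
β4 stroke→J1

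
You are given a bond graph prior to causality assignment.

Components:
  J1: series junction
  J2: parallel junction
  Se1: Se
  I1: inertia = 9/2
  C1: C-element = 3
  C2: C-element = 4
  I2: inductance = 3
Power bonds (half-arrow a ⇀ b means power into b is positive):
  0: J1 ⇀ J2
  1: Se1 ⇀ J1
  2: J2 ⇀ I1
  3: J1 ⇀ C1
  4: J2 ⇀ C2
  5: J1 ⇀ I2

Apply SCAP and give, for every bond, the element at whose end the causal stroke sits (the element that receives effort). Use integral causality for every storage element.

bond 0 stroke at J1
bond 1 stroke at J1
bond 2 stroke at I1
bond 3 stroke at J1
bond 4 stroke at J2
bond 5 stroke at I2

#1 stroke→J1  (Se1 (Se) sets effort on bond)
#2 stroke→I1  (prefer integral on I1)
#3 stroke→J1  (C1: C, integral causality)
#4 stroke→J2  (prefer integral on C2)
#0 stroke→J1  (J2: bond 4 brought effort, rest push out)
#5 stroke→I2  (only one flow-in slot at J1)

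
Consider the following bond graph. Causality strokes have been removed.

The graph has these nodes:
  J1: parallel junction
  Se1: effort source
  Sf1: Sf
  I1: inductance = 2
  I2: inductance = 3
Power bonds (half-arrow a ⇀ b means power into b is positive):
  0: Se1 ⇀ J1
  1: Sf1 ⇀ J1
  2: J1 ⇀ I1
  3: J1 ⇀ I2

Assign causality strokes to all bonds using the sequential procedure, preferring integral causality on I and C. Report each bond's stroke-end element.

β0 stroke→J1
β1 stroke→Sf1
β2 stroke→I1
β3 stroke→I2

β0 →J1  (Se1 (Se) sets effort on bond)
β1 →Sf1  (source Sf1 imposes f)
β2 →I1  (0-jn J1 has e-setter on 0)
β3 →I2  (common-e at J1 fixed by 0)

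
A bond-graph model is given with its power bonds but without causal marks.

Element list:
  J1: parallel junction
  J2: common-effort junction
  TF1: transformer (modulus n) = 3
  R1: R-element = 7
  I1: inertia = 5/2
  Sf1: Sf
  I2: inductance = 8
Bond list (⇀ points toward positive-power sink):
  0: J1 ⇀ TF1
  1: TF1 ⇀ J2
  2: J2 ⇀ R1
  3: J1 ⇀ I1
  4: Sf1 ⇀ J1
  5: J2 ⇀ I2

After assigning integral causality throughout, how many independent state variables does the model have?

bond 4 stroke at Sf1  (source Sf1 imposes f)
bond 3 stroke at I1  (I1 integral (f out))
bond 0 stroke at J1  (only one effort-in slot at J1)
bond 1 stroke at TF1  (through TF1, causality passes straight; one stroke at TF1)
bond 5 stroke at I2  (prefer integral on I2)
bond 2 stroke at J2  (only one effort-in slot at J2)

2  (I1, I2 all integral)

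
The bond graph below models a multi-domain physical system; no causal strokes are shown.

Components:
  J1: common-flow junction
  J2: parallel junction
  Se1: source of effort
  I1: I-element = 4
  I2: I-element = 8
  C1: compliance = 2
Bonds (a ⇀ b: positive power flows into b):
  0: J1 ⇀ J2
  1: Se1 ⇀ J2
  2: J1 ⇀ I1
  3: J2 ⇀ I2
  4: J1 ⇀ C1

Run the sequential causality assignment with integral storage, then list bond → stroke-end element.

bond 1 |J2  (Se1 (Se) sets effort on bond)
bond 0 |J1  (common-e at J2 fixed by 1)
bond 3 |I2  (J2 effort already set via bond 1)
bond 2 |I1  (I1 outputs flow p/I1)
bond 4 |J1  (J1 flow already set via bond 2)

β0 |J1
β1 |J2
β2 |I1
β3 |I2
β4 |J1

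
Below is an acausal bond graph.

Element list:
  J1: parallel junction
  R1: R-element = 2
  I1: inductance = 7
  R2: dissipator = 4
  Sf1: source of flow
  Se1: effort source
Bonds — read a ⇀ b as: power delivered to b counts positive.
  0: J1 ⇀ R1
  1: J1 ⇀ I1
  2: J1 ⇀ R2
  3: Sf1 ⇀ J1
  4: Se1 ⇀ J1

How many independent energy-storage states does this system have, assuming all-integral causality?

#3 stroke at Sf1  (Sf1: flow source, stroke at near end)
#4 stroke at J1  (Se1: effort source, stroke at far end)
#0 stroke at R1  (J1 effort already set via bond 4)
#1 stroke at I1  (J1: bond 4 brought effort, rest push out)
#2 stroke at R2  (J1 effort already set via bond 4)

1  (I1 all integral)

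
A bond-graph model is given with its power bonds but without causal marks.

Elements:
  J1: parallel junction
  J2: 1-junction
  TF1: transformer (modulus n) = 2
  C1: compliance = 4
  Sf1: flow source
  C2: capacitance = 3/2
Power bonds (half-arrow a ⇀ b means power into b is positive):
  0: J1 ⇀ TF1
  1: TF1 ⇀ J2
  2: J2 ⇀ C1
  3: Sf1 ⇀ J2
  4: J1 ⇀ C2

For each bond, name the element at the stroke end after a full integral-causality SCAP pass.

bond 3 |Sf1  (Sf1 (Sf) sets flow on bond)
bond 1 |J2  (common-f at J2 fixed by 3)
bond 2 |J2  (J2: bond 3 brought flow, rest push out)
bond 0 |TF1  (through TF1, causality passes straight; one stroke at TF1)
bond 4 |J1  (closing 0-jn rule on J1)

b0 →TF1
b1 →J2
b2 →J2
b3 →Sf1
b4 →J1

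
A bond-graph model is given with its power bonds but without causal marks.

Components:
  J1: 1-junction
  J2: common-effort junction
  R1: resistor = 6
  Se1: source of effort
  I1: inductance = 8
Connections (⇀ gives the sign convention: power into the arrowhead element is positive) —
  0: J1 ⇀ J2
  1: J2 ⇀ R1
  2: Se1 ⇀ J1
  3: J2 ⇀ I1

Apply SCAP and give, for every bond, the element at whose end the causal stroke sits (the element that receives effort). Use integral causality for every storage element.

b2 stroke→J1  (Se1 (Se) sets effort on bond)
b0 stroke→J2  (closing 1-jn rule on J1)
b1 stroke→R1  (J2 effort already set via bond 0)
b3 stroke→I1  (0-jn J2 has e-setter on 0)

b0 |J2
b1 |R1
b2 |J1
b3 |I1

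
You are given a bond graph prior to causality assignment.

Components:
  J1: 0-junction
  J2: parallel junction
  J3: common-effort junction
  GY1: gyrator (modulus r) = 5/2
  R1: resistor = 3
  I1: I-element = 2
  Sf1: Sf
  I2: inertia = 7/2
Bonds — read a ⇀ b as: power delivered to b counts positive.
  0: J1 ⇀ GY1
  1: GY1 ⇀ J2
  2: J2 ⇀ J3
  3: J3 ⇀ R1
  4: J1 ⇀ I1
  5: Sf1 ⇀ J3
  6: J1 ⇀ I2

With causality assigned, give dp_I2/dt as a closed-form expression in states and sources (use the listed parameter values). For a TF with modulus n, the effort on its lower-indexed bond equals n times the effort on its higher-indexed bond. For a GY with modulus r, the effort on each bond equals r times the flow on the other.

dp_I2/dt = -5*F_Sf1/2 - 25*p_I1/24 - 25*p_I2/42

#5 stroke at Sf1  (source Sf1 imposes f)
#4 stroke at I1  (I1 integral (f out))
#6 stroke at I2  (I2 integral (f out))
#0 stroke at J1  (closing 0-jn rule on J1)
#1 stroke at J2  (GY1 both-in/both-out from 0)
#2 stroke at J3  (0-jn J2 has e-setter on 1)
#3 stroke at R1  (J3: bond 2 brought effort, rest push out)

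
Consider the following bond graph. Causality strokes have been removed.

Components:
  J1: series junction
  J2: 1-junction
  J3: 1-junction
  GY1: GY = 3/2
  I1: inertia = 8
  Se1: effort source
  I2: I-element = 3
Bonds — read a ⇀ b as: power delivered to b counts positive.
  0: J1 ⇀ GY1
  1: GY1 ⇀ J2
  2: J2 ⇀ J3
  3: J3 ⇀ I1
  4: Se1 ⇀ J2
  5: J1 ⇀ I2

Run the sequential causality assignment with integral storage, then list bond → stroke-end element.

#0 stroke at J1
#1 stroke at J2
#2 stroke at J3
#3 stroke at I1
#4 stroke at J2
#5 stroke at I2

bond 4 →J2  (source Se1 imposes e)
bond 3 →I1  (prefer integral on I1)
bond 2 →J3  (common-f at J3 fixed by 3)
bond 1 →J2  (1-jn J2 has f-setter on 2)
bond 0 →J1  (GY1: gyrator matches bond 1)
bond 5 →I2  (closing 1-jn rule on J1)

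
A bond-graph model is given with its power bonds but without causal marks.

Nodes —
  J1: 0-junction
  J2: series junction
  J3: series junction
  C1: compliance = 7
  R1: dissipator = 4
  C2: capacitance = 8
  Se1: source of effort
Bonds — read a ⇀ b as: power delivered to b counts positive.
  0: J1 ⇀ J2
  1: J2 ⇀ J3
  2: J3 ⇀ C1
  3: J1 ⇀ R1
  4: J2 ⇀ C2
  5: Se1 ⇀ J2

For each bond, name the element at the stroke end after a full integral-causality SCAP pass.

bond 0 stroke→J1
bond 1 stroke→J2
bond 2 stroke→J3
bond 3 stroke→R1
bond 4 stroke→J2
bond 5 stroke→J2

bond 5 |J2  (source Se1 imposes e)
bond 2 |J3  (C1 integral (e out))
bond 1 |J2  (closing 1-jn rule on J3)
bond 4 |J2  (C2 integral (e out))
bond 0 |J1  (J2: last free bond brings flow in)
bond 3 |R1  (J1: bond 0 brought effort, rest push out)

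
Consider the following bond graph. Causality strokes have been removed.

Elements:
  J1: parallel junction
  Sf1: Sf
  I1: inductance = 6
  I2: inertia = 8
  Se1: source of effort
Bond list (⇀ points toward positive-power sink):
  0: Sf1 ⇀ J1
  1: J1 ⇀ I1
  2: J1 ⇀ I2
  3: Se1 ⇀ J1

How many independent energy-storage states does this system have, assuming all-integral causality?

β0 →Sf1  (Sf1: flow source, stroke at near end)
β3 →J1  (Se1 (Se) sets effort on bond)
β1 →I1  (0-jn J1 has e-setter on 3)
β2 →I2  (J1 effort already set via bond 3)

2  (I1, I2 all integral)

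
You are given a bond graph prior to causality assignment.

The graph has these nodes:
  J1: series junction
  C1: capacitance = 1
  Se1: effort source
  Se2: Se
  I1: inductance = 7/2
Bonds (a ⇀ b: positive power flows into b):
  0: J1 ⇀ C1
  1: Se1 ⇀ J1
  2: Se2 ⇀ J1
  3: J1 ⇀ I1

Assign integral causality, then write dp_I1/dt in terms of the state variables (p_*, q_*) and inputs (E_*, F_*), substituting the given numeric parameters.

dp_I1/dt = E_Se1 + E_Se2 - q_C1

bond 1 →J1  (Se1 (Se) sets effort on bond)
bond 2 →J1  (Se2 (Se) sets effort on bond)
bond 0 →J1  (C1 outputs effort q/C1)
bond 3 →I1  (J1: last free bond brings flow in)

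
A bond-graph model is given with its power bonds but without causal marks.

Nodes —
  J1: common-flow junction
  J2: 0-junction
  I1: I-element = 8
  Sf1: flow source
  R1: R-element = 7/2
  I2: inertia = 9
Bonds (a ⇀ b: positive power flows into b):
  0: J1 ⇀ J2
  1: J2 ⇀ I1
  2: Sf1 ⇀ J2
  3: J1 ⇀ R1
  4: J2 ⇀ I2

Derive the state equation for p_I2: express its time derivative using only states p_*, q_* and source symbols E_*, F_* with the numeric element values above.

dp_I2/dt = 7*F_Sf1/2 - 7*p_I1/16 - 7*p_I2/18

#2 stroke→Sf1  (Sf1: flow source, stroke at near end)
#1 stroke→I1  (I1 outputs flow p/I1)
#4 stroke→I2  (I2 outputs flow p/I2)
#0 stroke→J2  (closing 0-jn rule on J2)
#3 stroke→J1  (J1: bond 0 brought flow, rest push out)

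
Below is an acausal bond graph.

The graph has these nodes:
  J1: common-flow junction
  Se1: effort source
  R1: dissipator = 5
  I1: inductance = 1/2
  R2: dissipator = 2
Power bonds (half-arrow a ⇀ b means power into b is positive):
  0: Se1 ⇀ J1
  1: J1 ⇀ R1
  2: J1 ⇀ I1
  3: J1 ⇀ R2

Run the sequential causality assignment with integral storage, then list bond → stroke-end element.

bond 0 stroke at J1
bond 1 stroke at J1
bond 2 stroke at I1
bond 3 stroke at J1

bond 0 |J1  (Se1: effort source, stroke at far end)
bond 2 |I1  (I1 integral (f out))
bond 1 |J1  (1-jn J1 has f-setter on 2)
bond 3 |J1  (J1 flow already set via bond 2)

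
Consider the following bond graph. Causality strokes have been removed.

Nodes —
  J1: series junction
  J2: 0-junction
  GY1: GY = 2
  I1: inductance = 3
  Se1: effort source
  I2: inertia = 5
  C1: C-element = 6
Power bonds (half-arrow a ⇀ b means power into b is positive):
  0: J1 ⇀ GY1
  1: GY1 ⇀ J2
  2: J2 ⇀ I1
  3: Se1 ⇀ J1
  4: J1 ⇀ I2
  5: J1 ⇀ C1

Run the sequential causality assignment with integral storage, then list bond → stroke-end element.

b0 →J1
b1 →J2
b2 →I1
b3 →J1
b4 →I2
b5 →J1

bond 3 stroke at J1  (Se1 fixes effort; stroke away)
bond 2 stroke at I1  (prefer integral on I1)
bond 1 stroke at J2  (J2 needs exactly one e-in)
bond 0 stroke at J1  (through GY1, causality inverts; strokes same side of GY1)
bond 4 stroke at I2  (I2: I, integral causality)
bond 5 stroke at J1  (1-jn J1 has f-setter on 4)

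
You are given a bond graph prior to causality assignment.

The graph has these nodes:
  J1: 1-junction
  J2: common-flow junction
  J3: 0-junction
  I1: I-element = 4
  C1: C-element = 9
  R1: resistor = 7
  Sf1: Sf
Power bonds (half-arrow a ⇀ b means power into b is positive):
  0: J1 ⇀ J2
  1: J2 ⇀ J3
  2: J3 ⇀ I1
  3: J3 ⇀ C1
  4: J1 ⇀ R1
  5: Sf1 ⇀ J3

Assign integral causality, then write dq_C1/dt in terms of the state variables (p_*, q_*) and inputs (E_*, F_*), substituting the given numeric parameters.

dq_C1/dt = F_Sf1 - p_I1/4 - q_C1/63

bond 5 stroke at Sf1  (Sf1 (Sf) sets flow on bond)
bond 2 stroke at I1  (I1 outputs flow p/I1)
bond 3 stroke at J3  (prefer integral on C1)
bond 1 stroke at J2  (0-jn J3 has e-setter on 3)
bond 0 stroke at J1  (only one flow-in slot at J2)
bond 4 stroke at R1  (J1 needs exactly one f-in)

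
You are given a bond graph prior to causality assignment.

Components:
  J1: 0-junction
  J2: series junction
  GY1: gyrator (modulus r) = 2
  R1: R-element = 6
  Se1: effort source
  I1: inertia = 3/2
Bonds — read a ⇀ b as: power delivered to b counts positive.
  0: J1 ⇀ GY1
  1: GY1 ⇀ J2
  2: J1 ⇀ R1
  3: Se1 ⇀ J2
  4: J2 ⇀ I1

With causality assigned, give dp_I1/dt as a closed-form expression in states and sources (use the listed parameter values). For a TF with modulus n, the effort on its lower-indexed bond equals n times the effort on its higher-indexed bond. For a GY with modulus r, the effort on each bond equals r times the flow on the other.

β3 →J2  (source Se1 imposes e)
β4 →I1  (I1 outputs flow p/I1)
β1 →J2  (common-f at J2 fixed by 4)
β0 →J1  (GY1: gyrator matches bond 1)
β2 →R1  (common-e at J1 fixed by 0)

dp_I1/dt = E_Se1 - 4*p_I1/9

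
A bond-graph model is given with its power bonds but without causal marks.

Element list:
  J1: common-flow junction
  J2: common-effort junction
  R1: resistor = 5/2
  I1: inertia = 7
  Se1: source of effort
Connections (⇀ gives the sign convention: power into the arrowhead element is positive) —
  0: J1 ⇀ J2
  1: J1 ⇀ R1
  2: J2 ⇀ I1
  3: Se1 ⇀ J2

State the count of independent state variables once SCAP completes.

#3 stroke→J2  (Se1 fixes effort; stroke away)
#0 stroke→J1  (J2: bond 3 brought effort, rest push out)
#2 stroke→I1  (J2: bond 3 brought effort, rest push out)
#1 stroke→R1  (only one flow-in slot at J1)

1  (I1 all integral)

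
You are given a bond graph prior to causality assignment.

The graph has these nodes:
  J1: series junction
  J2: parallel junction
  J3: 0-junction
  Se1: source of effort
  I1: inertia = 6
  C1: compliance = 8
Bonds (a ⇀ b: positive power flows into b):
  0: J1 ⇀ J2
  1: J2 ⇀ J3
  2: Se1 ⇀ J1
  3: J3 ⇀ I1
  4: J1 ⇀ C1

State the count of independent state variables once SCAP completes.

2  (C1, I1 all integral)

b2 stroke at J1  (source Se1 imposes e)
b3 stroke at I1  (I1 integral (f out))
b1 stroke at J3  (only one effort-in slot at J3)
b0 stroke at J2  (closing 0-jn rule on J2)
b4 stroke at J1  (common-f at J1 fixed by 0)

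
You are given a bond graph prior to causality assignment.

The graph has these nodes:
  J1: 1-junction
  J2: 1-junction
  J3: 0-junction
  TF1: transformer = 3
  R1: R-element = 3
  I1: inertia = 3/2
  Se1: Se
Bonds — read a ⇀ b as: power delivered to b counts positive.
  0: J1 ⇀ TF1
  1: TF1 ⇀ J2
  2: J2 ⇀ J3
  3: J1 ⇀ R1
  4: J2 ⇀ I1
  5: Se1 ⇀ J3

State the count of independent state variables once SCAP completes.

b5 stroke→J3  (Se1 fixes effort; stroke away)
b2 stroke→J2  (J3 effort already set via bond 5)
b4 stroke→I1  (I1 integral (f out))
b1 stroke→J2  (common-f at J2 fixed by 4)
b0 stroke→TF1  (TF TF1: opposite of bond 1)
b3 stroke→J1  (J1 flow already set via bond 0)

1  (I1 all integral)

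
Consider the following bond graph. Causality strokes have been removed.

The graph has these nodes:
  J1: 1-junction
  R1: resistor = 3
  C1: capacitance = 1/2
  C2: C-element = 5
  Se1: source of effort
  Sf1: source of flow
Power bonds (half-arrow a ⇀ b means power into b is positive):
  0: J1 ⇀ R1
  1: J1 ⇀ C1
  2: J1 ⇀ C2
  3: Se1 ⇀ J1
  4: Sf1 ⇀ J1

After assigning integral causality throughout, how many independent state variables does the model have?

#3 |J1  (Se1: effort source, stroke at far end)
#4 |Sf1  (source Sf1 imposes f)
#0 |J1  (J1 flow already set via bond 4)
#1 |J1  (J1 flow already set via bond 4)
#2 |J1  (common-f at J1 fixed by 4)

2  (C1, C2 all integral)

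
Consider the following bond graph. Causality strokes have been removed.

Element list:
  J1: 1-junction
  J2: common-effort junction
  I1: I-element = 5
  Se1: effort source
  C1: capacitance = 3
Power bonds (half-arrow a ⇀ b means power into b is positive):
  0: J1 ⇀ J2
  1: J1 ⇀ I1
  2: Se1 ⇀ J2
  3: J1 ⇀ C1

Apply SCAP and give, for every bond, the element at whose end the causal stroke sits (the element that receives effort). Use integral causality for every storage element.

bond 0 stroke at J1
bond 1 stroke at I1
bond 2 stroke at J2
bond 3 stroke at J1

b2 stroke→J2  (Se1: effort source, stroke at far end)
b0 stroke→J1  (J2: bond 2 brought effort, rest push out)
b1 stroke→I1  (I1 outputs flow p/I1)
b3 stroke→J1  (J1: bond 1 brought flow, rest push out)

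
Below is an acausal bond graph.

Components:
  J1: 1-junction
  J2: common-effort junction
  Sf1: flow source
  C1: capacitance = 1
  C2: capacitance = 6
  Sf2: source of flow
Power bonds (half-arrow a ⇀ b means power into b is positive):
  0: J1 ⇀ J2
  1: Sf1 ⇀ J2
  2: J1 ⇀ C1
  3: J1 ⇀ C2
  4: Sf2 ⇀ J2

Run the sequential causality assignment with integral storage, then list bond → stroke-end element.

b1 →Sf1  (Sf1 fixes flow; stroke at Sf1)
b4 →Sf2  (Sf2: flow source, stroke at near end)
b0 →J2  (only one effort-in slot at J2)
b2 →J1  (J1 flow already set via bond 0)
b3 →J1  (J1: bond 0 brought flow, rest push out)

β0 stroke at J2
β1 stroke at Sf1
β2 stroke at J1
β3 stroke at J1
β4 stroke at Sf2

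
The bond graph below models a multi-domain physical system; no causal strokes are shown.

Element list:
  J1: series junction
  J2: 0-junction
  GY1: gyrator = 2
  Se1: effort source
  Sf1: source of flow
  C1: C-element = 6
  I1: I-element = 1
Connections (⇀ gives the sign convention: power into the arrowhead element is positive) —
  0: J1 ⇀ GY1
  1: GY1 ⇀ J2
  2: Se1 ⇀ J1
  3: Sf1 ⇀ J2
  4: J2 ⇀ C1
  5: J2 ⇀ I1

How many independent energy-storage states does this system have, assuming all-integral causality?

2  (C1, I1 all integral)

bond 2 stroke at J1  (Se1 (Se) sets effort on bond)
bond 3 stroke at Sf1  (source Sf1 imposes f)
bond 0 stroke at GY1  (J1 needs exactly one f-in)
bond 1 stroke at GY1  (GY1: gyrator matches bond 0)
bond 4 stroke at J2  (C1: C, integral causality)
bond 5 stroke at I1  (0-jn J2 has e-setter on 4)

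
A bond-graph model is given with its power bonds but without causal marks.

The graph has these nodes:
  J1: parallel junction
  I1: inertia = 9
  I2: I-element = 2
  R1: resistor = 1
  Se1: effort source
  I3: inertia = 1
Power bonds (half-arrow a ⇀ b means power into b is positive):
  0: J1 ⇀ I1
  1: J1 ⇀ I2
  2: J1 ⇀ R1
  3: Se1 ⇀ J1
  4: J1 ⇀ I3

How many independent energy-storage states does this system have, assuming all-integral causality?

3  (I1, I2, I3 all integral)

β3 →J1  (Se1: effort source, stroke at far end)
β0 →I1  (0-jn J1 has e-setter on 3)
β1 →I2  (J1: bond 3 brought effort, rest push out)
β2 →R1  (J1 effort already set via bond 3)
β4 →I3  (J1: bond 3 brought effort, rest push out)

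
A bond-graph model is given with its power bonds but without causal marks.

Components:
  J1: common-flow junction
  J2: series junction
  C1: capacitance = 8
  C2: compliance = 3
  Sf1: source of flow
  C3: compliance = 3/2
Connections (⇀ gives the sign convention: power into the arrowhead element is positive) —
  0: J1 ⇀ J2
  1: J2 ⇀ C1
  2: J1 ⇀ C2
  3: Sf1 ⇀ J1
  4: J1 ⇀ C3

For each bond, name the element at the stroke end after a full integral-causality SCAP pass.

b0 |J1
b1 |J2
b2 |J1
b3 |Sf1
b4 |J1

#3 stroke at Sf1  (source Sf1 imposes f)
#0 stroke at J1  (J1: bond 3 brought flow, rest push out)
#2 stroke at J1  (J1 flow already set via bond 3)
#4 stroke at J1  (1-jn J1 has f-setter on 3)
#1 stroke at J2  (J2: bond 0 brought flow, rest push out)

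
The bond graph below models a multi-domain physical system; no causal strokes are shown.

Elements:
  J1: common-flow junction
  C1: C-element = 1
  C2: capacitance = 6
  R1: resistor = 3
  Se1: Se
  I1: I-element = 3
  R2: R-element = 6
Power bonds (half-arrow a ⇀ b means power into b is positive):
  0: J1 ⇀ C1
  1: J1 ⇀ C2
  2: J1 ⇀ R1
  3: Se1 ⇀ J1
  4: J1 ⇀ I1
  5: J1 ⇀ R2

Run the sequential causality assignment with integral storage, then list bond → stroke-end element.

#0 |J1
#1 |J1
#2 |J1
#3 |J1
#4 |I1
#5 |J1

b3 |J1  (Se1: effort source, stroke at far end)
b0 |J1  (C1 outputs effort q/C1)
b1 |J1  (prefer integral on C2)
b4 |I1  (I1 outputs flow p/I1)
b2 |J1  (J1 flow already set via bond 4)
b5 |J1  (J1 flow already set via bond 4)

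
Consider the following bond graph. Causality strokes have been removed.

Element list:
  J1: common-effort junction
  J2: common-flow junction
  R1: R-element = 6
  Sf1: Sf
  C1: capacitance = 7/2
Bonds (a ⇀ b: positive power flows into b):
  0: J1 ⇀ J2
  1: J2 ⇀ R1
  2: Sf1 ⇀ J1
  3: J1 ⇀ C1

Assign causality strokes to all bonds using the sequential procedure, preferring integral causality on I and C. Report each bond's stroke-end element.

bond 2 →Sf1  (source Sf1 imposes f)
bond 3 →J1  (prefer integral on C1)
bond 0 →J2  (J1: bond 3 brought effort, rest push out)
bond 1 →R1  (J2: last free bond brings flow in)

#0 stroke at J2
#1 stroke at R1
#2 stroke at Sf1
#3 stroke at J1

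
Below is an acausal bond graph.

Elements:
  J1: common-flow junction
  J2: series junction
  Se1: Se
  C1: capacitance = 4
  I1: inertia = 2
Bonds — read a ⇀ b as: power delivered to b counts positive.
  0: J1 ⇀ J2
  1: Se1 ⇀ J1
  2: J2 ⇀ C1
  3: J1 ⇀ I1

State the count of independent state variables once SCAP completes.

2  (C1, I1 all integral)

bond 1 stroke at J1  (Se1 (Se) sets effort on bond)
bond 2 stroke at J2  (C1 outputs effort q/C1)
bond 0 stroke at J1  (only one flow-in slot at J2)
bond 3 stroke at I1  (only one flow-in slot at J1)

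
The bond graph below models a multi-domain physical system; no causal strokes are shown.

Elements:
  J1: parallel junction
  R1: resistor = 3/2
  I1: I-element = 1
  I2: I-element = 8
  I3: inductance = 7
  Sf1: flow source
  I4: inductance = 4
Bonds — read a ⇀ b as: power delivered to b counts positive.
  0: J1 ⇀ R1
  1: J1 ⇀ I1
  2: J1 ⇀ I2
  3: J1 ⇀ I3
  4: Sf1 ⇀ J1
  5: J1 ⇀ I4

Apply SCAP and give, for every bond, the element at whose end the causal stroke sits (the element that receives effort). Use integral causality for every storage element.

β4 stroke at Sf1  (Sf1: flow source, stroke at near end)
β1 stroke at I1  (I1: I, integral causality)
β2 stroke at I2  (prefer integral on I2)
β3 stroke at I3  (prefer integral on I3)
β5 stroke at I4  (I4 integral (f out))
β0 stroke at J1  (J1 needs exactly one e-in)

b0 |J1
b1 |I1
b2 |I2
b3 |I3
b4 |Sf1
b5 |I4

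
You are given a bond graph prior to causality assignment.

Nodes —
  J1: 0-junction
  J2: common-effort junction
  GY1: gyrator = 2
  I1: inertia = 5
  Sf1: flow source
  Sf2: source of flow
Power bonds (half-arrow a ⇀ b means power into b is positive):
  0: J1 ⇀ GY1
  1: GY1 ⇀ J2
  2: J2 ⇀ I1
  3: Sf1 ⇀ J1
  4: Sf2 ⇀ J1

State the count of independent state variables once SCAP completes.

1  (I1 all integral)

β3 →Sf1  (source Sf1 imposes f)
β4 →Sf2  (Sf2 fixes flow; stroke at Sf2)
β0 →J1  (J1 needs exactly one e-in)
β1 →J2  (through GY1, causality inverts; strokes same side of GY1)
β2 →I1  (0-jn J2 has e-setter on 1)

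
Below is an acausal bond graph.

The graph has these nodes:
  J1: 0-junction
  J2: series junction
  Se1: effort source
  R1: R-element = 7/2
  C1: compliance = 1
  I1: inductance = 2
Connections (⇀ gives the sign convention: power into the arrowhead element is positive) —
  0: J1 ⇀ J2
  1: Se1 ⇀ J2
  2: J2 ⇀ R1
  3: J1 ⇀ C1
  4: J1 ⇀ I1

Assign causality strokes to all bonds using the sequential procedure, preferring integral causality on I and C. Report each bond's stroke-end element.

bond 0 stroke at J2
bond 1 stroke at J2
bond 2 stroke at R1
bond 3 stroke at J1
bond 4 stroke at I1

#1 stroke at J2  (source Se1 imposes e)
#3 stroke at J1  (prefer integral on C1)
#0 stroke at J2  (J1: bond 3 brought effort, rest push out)
#4 stroke at I1  (0-jn J1 has e-setter on 3)
#2 stroke at R1  (only one flow-in slot at J2)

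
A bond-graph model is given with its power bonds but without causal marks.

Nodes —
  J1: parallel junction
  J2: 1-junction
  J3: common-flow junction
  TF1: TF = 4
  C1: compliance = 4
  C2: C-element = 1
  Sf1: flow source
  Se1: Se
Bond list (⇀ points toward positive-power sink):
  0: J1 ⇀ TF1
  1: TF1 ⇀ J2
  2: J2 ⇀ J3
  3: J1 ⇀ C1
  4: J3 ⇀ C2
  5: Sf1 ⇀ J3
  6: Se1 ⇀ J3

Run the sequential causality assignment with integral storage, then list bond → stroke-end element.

β0 stroke at TF1
β1 stroke at J2
β2 stroke at J3
β3 stroke at J1
β4 stroke at J3
β5 stroke at Sf1
β6 stroke at J3

bond 5 stroke at Sf1  (Sf1 (Sf) sets flow on bond)
bond 6 stroke at J3  (Se1 (Se) sets effort on bond)
bond 2 stroke at J3  (1-jn J3 has f-setter on 5)
bond 4 stroke at J3  (J3: bond 5 brought flow, rest push out)
bond 1 stroke at J2  (J2: bond 2 brought flow, rest push out)
bond 0 stroke at TF1  (TF TF1: opposite of bond 1)
bond 3 stroke at J1  (J1: last free bond brings effort in)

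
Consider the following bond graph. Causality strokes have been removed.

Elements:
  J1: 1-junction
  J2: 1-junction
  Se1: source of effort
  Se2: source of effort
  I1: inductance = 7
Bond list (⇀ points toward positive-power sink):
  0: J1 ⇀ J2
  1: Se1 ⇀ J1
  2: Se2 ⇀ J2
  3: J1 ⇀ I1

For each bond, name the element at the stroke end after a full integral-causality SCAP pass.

β1 →J1  (Se1 (Se) sets effort on bond)
β2 →J2  (Se2 fixes effort; stroke away)
β0 →J1  (J2: last free bond brings flow in)
β3 →I1  (J1 needs exactly one f-in)

β0 stroke→J1
β1 stroke→J1
β2 stroke→J2
β3 stroke→I1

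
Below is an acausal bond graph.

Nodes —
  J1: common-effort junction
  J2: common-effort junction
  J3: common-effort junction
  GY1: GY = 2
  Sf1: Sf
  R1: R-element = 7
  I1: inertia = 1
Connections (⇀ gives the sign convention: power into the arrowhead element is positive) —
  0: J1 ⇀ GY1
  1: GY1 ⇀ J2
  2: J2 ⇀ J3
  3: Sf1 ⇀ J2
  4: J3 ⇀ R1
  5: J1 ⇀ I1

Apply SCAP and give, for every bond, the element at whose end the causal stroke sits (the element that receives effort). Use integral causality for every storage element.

#0 |J1
#1 |J2
#2 |J3
#3 |Sf1
#4 |R1
#5 |I1

#3 |Sf1  (Sf1 (Sf) sets flow on bond)
#5 |I1  (I1: I, integral causality)
#0 |J1  (J1 needs exactly one e-in)
#1 |J2  (GY GY1: same side as bond 0)
#2 |J3  (J2: bond 1 brought effort, rest push out)
#4 |R1  (0-jn J3 has e-setter on 2)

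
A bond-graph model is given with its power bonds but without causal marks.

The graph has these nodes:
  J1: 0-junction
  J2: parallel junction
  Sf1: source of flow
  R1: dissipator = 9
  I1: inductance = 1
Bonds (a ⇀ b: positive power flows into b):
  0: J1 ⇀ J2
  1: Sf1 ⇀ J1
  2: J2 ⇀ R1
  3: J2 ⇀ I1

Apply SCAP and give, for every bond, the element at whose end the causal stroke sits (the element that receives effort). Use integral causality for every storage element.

#0 stroke→J1
#1 stroke→Sf1
#2 stroke→J2
#3 stroke→I1

β1 →Sf1  (Sf1 fixes flow; stroke at Sf1)
β0 →J1  (closing 0-jn rule on J1)
β3 →I1  (I1 integral (f out))
β2 →J2  (closing 0-jn rule on J2)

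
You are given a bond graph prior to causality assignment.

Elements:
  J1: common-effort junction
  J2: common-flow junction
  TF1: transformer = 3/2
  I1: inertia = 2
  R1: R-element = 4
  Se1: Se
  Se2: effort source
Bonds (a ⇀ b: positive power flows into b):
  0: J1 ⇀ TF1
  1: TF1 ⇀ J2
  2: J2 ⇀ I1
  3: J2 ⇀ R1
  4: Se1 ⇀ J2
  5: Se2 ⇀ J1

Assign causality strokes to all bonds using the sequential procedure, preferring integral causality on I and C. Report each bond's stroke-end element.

b4 stroke→J2  (Se1 (Se) sets effort on bond)
b5 stroke→J1  (Se2 (Se) sets effort on bond)
b0 stroke→TF1  (0-jn J1 has e-setter on 5)
b1 stroke→J2  (TF TF1: opposite of bond 0)
b2 stroke→I1  (I1 integral (f out))
b3 stroke→J2  (1-jn J2 has f-setter on 2)

β0 stroke at TF1
β1 stroke at J2
β2 stroke at I1
β3 stroke at J2
β4 stroke at J2
β5 stroke at J1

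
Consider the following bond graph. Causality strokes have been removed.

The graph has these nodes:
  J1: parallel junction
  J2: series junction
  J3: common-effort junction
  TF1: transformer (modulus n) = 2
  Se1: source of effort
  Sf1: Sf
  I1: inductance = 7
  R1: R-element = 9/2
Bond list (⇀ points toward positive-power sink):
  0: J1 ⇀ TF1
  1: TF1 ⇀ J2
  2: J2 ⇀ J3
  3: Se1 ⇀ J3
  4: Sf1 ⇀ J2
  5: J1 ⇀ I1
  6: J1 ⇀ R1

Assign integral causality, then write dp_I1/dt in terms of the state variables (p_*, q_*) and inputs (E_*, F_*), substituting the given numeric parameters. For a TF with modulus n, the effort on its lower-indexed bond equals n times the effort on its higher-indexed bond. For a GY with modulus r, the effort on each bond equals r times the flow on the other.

β3 |J3  (source Se1 imposes e)
β4 |Sf1  (Sf1: flow source, stroke at near end)
β1 |J2  (J2: bond 4 brought flow, rest push out)
β2 |J2  (J2 flow already set via bond 4)
β0 |TF1  (through TF1, causality passes straight; one stroke at TF1)
β5 |I1  (I1 integral (f out))
β6 |J1  (J1: last free bond brings effort in)

dp_I1/dt = -9*F_Sf1/4 - 9*p_I1/14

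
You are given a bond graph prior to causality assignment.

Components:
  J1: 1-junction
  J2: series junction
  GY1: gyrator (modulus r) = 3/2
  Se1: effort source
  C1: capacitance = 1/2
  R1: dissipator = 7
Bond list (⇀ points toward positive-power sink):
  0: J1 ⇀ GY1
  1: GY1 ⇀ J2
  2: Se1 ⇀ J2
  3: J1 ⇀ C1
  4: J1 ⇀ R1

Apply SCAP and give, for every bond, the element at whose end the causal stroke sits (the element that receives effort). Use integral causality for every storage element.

#0 stroke at GY1
#1 stroke at GY1
#2 stroke at J2
#3 stroke at J1
#4 stroke at J1

b2 |J2  (Se1 fixes effort; stroke away)
b1 |GY1  (J2: last free bond brings flow in)
b0 |GY1  (GY1: gyrator matches bond 1)
b3 |J1  (1-jn J1 has f-setter on 0)
b4 |J1  (J1 flow already set via bond 0)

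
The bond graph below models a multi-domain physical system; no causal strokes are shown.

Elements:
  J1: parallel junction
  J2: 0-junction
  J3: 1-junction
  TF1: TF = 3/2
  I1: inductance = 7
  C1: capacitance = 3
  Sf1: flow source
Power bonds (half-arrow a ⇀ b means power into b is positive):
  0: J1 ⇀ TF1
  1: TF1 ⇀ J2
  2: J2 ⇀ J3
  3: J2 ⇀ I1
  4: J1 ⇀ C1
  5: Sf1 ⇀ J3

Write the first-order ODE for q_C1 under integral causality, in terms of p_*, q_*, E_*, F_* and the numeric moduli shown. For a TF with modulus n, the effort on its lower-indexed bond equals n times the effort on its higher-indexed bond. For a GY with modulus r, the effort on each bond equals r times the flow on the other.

dq_C1/dt = -2*F_Sf1/3 - 2*p_I1/21

#5 |Sf1  (Sf1 (Sf) sets flow on bond)
#2 |J3  (1-jn J3 has f-setter on 5)
#3 |I1  (I1: I, integral causality)
#1 |J2  (closing 0-jn rule on J2)
#0 |TF1  (through TF1, causality passes straight; one stroke at TF1)
#4 |J1  (J1 needs exactly one e-in)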